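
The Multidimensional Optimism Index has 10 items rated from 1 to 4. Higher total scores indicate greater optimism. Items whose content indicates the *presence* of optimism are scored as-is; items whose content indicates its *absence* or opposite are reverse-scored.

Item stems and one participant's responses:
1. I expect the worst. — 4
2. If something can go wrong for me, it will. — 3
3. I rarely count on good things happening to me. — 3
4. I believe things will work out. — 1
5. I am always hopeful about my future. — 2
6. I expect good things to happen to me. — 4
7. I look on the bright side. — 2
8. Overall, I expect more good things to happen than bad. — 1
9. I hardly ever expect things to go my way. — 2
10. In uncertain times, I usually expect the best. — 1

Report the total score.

19

Items 1, 2, 3, 9 describe the absence/opposite of optimism → reverse-score.
reverse-coded value = 5 − response.
  item 1: 5 − 4 = 1
  item 2: 5 − 3 = 2
  item 3: 5 − 3 = 2
  item 4: 1
  item 5: 2
  item 6: 4
  item 7: 2
  item 8: 1
  item 9: 5 − 2 = 3
  item 10: 1
Total = 1 + 2 + 2 + 1 + 2 + 4 + 2 + 1 + 3 + 1 = 19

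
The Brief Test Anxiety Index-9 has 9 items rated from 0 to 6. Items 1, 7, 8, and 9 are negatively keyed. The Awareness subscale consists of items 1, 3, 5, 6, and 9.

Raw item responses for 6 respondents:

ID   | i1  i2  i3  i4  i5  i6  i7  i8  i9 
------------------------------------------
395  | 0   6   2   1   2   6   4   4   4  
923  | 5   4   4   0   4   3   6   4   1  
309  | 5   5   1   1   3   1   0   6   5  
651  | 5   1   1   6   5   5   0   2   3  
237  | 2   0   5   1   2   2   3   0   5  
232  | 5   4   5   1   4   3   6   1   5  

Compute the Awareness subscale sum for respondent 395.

Respondent 395 raw: 0, 6, 2, 1, 2, 6, 4, 4, 4.
Awareness items: 1, 3, 5, 6, 9.
Reverse-coded (on a 0–6 scale, reversed = 6 − raw):
  item 1: 6 − 0 = 6
  item 3: 2
  item 5: 2
  item 6: 6
  item 9: 6 − 4 = 2
Sum = 6 + 2 + 2 + 6 + 2 = 18

18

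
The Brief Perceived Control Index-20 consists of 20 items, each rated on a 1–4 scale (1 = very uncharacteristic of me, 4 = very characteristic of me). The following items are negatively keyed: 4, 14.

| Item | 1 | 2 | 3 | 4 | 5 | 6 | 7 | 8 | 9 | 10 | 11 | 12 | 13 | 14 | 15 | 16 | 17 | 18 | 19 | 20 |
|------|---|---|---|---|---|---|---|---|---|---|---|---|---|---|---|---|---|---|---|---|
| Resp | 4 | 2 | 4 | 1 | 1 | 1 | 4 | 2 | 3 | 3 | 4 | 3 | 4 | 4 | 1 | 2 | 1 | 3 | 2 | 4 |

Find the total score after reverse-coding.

Raw sum = 53. Negatively keyed items: 4, 14; their raw sum = 5.
Each reversal replaces raw with 5 − raw, changing the total by 5 − 2·raw per item.
Total = 53 + 2·5 − 2·5 = 53 + 10 − 10 = 53

53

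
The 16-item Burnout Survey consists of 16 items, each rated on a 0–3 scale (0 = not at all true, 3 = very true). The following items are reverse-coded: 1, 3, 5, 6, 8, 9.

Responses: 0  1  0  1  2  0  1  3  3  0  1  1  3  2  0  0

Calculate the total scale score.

20

Raw sum = 18. Reverse-coded items: 1, 3, 5, 6, 8, 9; their raw sum = 8.
Each reversal replaces raw with 3 − raw, changing the total by 3 − 2·raw per item.
Total = 18 + 6·3 − 2·8 = 18 + 18 − 16 = 20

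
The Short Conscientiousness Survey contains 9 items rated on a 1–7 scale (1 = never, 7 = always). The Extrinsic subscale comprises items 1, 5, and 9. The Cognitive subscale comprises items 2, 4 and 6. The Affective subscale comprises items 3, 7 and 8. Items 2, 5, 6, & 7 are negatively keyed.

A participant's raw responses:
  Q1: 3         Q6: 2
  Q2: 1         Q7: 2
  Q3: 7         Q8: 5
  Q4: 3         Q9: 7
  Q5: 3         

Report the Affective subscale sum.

Affective items: 3, 7, 8.
Of these, item 7 is negatively keyed; reversed = (1+7) − raw = 8 − raw.
  item 3: 7
  item 7: 8 − 2 = 6
  item 8: 5
Sum = 7 + 6 + 5 = 18

18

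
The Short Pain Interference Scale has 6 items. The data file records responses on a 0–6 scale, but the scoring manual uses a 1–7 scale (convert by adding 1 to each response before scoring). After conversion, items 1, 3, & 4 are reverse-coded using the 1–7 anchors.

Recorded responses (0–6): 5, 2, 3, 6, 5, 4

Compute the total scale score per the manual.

Convert to 1–7: 6, 3, 4, 7, 6, 5
Reverse-coded (reversed = (1+7) − raw = 8 − raw):
  item 1: 8 − 6 = 2
  item 3: 8 − 4 = 4
  item 4: 8 − 7 = 1
Scored: 2, 3, 4, 1, 6, 5
Total = 21

21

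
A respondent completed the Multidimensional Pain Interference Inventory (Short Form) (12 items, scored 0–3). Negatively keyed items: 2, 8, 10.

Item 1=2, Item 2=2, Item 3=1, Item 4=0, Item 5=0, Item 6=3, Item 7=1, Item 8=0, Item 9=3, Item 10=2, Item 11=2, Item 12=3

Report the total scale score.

Reversing items 2, 8, and 10 with 3 − raw:
Total = 2 + (3−2) + 1 + 0 + 0 + 3 + 1 + (3−0) + 3 + (3−2) + 2 + 3
      = 2 + 1 + 1 + 0 + 0 + 3 + 1 + 3 + 3 + 1 + 2 + 3 = 20

20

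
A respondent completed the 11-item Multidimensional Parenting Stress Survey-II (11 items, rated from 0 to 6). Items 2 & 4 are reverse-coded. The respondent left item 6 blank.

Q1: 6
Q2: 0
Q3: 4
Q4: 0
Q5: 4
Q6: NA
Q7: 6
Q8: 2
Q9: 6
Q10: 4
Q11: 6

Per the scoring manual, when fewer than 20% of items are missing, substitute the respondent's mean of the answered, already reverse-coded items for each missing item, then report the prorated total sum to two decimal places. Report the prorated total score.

55.00

Reverse-coded (reverse-coded value = 6 − response):
  item 2: 6 − 0 = 6
  item 4: 6 − 0 = 6
Completed scored items (10 of 11): 6, 6, 4, 6, 4, 6, 2, 6, 4, 6; sum = 50.
Person mean = 50 / 10 ≈ 5.0000
Prorated total = (50 / 10) × 11 = 55.00 (to 2 dp)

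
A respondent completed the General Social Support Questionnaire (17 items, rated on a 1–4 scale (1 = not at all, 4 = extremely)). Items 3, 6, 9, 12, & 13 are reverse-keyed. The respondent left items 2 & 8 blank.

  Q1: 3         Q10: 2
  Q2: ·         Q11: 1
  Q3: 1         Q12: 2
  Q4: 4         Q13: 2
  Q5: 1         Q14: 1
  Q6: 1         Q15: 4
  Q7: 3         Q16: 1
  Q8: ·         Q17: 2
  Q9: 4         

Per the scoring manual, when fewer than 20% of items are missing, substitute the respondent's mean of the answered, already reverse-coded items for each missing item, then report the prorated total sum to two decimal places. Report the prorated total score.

Reverse-coded (on a 1–4 scale, reversed = 5 − raw):
  item 3: 5 − 1 = 4
  item 6: 5 − 1 = 4
  item 9: 5 − 4 = 1
  item 12: 5 − 2 = 3
  item 13: 5 − 2 = 3
Completed scored items (15 of 17): 3, 4, 4, 1, 4, 3, 1, 2, 1, 3, 3, 1, 4, 1, 2; sum = 37.
Person mean = 37 / 15 ≈ 2.4667
Prorated total = (37 / 15) × 17 = 41.93 (to 2 dp)

41.93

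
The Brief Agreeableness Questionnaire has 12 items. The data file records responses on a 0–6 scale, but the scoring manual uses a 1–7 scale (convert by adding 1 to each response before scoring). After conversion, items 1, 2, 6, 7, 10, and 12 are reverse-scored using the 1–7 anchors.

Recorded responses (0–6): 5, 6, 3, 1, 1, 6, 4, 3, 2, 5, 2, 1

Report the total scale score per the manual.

Convert to 1–7: 6, 7, 4, 2, 2, 7, 5, 4, 3, 6, 3, 2
Reverse-coded (reversed = (1+7) − raw = 8 − raw):
  item 1: 8 − 6 = 2
  item 2: 8 − 7 = 1
  item 6: 8 − 7 = 1
  item 7: 8 − 5 = 3
  item 10: 8 − 6 = 2
  item 12: 8 − 2 = 6
Scored: 2, 1, 4, 2, 2, 1, 3, 4, 3, 2, 3, 6
Total = 33

33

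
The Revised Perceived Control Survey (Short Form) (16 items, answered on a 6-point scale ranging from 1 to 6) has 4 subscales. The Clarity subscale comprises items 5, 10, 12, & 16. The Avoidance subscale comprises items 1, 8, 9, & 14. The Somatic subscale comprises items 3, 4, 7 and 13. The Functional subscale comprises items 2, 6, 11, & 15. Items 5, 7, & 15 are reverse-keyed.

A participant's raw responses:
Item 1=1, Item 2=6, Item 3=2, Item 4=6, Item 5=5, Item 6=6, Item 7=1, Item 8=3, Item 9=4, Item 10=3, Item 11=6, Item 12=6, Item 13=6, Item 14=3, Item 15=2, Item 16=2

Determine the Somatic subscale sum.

Somatic items: 3, 4, 7, 13.
Of these, item 7 is reverse-keyed; reverse-coded value = 7 − response.
  item 3: 2
  item 4: 6
  item 7: 7 − 1 = 6
  item 13: 6
Sum = 2 + 6 + 6 + 6 = 20

20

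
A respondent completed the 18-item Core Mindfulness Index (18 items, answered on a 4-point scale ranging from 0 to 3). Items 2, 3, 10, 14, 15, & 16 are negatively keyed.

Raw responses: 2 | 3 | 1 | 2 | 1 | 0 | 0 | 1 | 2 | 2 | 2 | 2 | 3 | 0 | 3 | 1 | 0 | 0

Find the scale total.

23

Negatively keyed items use 3 − raw:
  item 2: 3 − 3 = 0
  item 3: 3 − 1 = 2
  item 10: 3 − 2 = 1
  item 14: 3 − 0 = 3
  item 15: 3 − 3 = 0
  item 16: 3 − 1 = 2
Scored items: 2, 0, 2, 2, 1, 0, 0, 1, 2, 1, 2, 2, 3, 3, 0, 2, 0, 0
Total = 2 + 0 + 2 + 2 + 1 + 0 + 0 + 1 + 2 + 1 + 2 + 2 + 3 + 3 + 0 + 2 + 0 + 0 = 23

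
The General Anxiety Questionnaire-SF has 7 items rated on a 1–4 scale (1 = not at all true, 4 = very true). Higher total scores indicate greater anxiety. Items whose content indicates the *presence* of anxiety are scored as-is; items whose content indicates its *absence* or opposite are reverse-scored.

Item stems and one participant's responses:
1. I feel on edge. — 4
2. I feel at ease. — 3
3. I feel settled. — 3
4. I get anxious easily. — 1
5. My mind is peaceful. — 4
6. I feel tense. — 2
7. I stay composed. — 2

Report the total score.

15

Items 2, 3, 5, 7 describe the absence/opposite of anxiety → reverse-score.
reverse-coded value = 5 − response.
  item 1: 4
  item 2: 5 − 3 = 2
  item 3: 5 − 3 = 2
  item 4: 1
  item 5: 5 − 4 = 1
  item 6: 2
  item 7: 5 − 2 = 3
Total = 4 + 2 + 2 + 1 + 1 + 2 + 3 = 15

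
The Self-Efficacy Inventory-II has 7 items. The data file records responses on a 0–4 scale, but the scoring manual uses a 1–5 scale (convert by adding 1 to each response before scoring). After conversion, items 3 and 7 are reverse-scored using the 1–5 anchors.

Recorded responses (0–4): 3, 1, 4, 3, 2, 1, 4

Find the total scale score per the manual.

Convert to 1–5: 4, 2, 5, 4, 3, 2, 5
Reverse-coded (on a 1–5 scale, reversed = 6 − raw):
  item 3: 6 − 5 = 1
  item 7: 6 − 5 = 1
Scored: 4, 2, 1, 4, 3, 2, 1
Total = 17

17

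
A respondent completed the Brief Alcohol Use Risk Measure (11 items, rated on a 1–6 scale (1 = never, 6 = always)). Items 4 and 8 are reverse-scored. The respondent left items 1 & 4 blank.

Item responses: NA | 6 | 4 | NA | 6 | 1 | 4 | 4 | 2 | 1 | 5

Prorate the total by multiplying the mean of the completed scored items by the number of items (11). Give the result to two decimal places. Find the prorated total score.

39.11

Reverse-coded (reversed = (1+6) − raw = 7 − raw):
  item 8: 7 − 4 = 3
Completed scored items (9 of 11): 6, 4, 6, 1, 4, 3, 2, 1, 5; sum = 32.
Person mean = 32 / 9 ≈ 3.5556
Prorated total = (32 / 9) × 11 = 39.11 (to 2 dp)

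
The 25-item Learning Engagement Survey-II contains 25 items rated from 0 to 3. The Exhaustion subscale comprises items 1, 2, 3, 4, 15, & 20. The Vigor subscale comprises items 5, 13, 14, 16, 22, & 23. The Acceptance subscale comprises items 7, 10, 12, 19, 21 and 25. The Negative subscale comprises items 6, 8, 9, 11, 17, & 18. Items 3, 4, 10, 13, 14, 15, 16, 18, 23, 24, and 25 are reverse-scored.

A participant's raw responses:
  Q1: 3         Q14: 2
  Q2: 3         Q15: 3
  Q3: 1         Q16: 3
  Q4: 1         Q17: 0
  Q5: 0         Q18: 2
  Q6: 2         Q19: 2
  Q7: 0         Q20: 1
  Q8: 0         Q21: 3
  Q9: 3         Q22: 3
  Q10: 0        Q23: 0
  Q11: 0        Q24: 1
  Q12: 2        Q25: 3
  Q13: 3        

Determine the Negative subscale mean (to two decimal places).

Negative items: 6, 8, 9, 11, 17, 18.
Of these, item 18 is reverse-scored; reversed = (0+3) − raw = 3 − raw.
  item 6: 2
  item 8: 0
  item 9: 3
  item 11: 0
  item 17: 0
  item 18: 3 − 2 = 1
Sum = 2 + 0 + 3 + 0 + 0 + 1 = 6
Mean = 6 / 6 = 1.00

1.00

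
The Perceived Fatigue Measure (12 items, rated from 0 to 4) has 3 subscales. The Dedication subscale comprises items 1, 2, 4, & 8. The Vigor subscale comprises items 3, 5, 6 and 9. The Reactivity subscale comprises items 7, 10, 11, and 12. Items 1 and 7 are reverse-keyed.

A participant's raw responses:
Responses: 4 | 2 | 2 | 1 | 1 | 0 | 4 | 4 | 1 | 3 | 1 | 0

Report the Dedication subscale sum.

Dedication items: 1, 2, 4, 8.
Of these, item 1 is reverse-keyed; reverse-coded value = 4 − response.
  item 1: 4 − 4 = 0
  item 2: 2
  item 4: 1
  item 8: 4
Sum = 0 + 2 + 1 + 4 = 7

7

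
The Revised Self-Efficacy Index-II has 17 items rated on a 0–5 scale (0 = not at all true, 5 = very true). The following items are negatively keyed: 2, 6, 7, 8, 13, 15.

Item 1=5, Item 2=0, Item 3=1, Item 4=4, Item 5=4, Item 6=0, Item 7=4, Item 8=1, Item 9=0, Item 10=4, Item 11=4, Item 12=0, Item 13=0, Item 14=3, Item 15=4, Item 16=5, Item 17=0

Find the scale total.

51

Reverse-coded items (reverse-coded value = 5 − response):
  item 2: 5 − 0 = 5
  item 6: 5 − 0 = 5
  item 7: 5 − 4 = 1
  item 8: 5 − 1 = 4
  item 13: 5 − 0 = 5
  item 15: 5 − 4 = 1
After reverse-coding: 5, 5, 1, 4, 4, 5, 1, 4, 0, 4, 4, 0, 5, 3, 1, 5, 0
Total = 5 + 5 + 1 + 4 + 4 + 5 + 1 + 4 + 0 + 4 + 4 + 0 + 5 + 3 + 1 + 5 + 0 = 51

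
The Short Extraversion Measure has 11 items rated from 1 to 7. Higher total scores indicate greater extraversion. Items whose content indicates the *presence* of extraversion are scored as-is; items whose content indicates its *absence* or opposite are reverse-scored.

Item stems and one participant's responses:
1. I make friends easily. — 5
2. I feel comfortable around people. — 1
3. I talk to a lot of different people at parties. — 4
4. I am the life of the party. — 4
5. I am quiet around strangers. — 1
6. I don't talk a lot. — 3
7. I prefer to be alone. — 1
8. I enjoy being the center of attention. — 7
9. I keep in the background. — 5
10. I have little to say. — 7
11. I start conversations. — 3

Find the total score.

Items 5, 6, 7, 9, 10 describe the absence/opposite of extraversion → reverse-score.
on a 1–7 scale, reversed = 8 − raw.
  item 1: 5
  item 2: 1
  item 3: 4
  item 4: 4
  item 5: 8 − 1 = 7
  item 6: 8 − 3 = 5
  item 7: 8 − 1 = 7
  item 8: 7
  item 9: 8 − 5 = 3
  item 10: 8 − 7 = 1
  item 11: 3
Total = 5 + 1 + 4 + 4 + 7 + 5 + 7 + 7 + 3 + 1 + 3 = 47

47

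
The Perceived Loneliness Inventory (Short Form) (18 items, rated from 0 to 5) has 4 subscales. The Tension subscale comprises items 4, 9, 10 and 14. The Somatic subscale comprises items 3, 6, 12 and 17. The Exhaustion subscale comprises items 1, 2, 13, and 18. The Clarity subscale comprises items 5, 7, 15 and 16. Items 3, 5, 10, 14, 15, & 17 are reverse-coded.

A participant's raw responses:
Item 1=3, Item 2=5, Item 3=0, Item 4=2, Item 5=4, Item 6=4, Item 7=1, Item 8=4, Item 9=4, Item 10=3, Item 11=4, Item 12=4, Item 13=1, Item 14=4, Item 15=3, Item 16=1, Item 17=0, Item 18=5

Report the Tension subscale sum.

Tension items: 4, 9, 10, 14.
Of these, items 10 and 14 are reverse-coded; on a 0–5 scale, reversed = 5 − raw.
  item 4: 2
  item 9: 4
  item 10: 5 − 3 = 2
  item 14: 5 − 4 = 1
Sum = 2 + 4 + 2 + 1 = 9

9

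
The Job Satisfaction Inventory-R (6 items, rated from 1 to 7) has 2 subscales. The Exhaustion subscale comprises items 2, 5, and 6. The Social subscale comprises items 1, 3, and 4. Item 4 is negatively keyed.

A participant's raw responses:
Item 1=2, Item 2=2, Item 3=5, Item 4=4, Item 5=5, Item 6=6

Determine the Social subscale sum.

11

Social items: 1, 3, 4.
Of these, item 4 is negatively keyed; on a 1–7 scale, reversed = 8 − raw.
  item 1: 2
  item 3: 5
  item 4: 8 − 4 = 4
Sum = 2 + 5 + 4 = 11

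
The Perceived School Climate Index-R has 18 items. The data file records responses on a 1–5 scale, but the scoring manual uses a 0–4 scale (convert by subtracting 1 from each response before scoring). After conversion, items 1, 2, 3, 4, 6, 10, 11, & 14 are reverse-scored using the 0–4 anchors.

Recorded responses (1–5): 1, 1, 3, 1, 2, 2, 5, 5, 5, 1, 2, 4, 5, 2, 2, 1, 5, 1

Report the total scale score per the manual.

Convert to 0–4: 0, 0, 2, 0, 1, 1, 4, 4, 4, 0, 1, 3, 4, 1, 1, 0, 4, 0
Reverse-coded (reversed = (0+4) − raw = 4 − raw):
  item 1: 4 − 0 = 4
  item 2: 4 − 0 = 4
  item 3: 4 − 2 = 2
  item 4: 4 − 0 = 4
  item 6: 4 − 1 = 3
  item 10: 4 − 0 = 4
  item 11: 4 − 1 = 3
  item 14: 4 − 1 = 3
Scored: 4, 4, 2, 4, 1, 3, 4, 4, 4, 4, 3, 3, 4, 3, 1, 0, 4, 0
Total = 52

52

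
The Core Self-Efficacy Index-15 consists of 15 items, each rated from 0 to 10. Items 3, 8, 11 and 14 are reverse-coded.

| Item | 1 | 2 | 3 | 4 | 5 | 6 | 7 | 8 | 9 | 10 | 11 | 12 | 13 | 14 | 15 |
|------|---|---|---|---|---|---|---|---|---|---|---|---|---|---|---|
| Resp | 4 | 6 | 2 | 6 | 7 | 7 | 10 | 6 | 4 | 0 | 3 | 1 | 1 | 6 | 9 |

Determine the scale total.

Reversing items 3, 8, 11, & 14 with 10 − raw:
Total = 4 + 6 + (10−2) + 6 + 7 + 7 + 10 + (10−6) + 4 + 0 + (10−3) + 1 + 1 + (10−6) + 9
      = 4 + 6 + 8 + 6 + 7 + 7 + 10 + 4 + 4 + 0 + 7 + 1 + 1 + 4 + 9 = 78

78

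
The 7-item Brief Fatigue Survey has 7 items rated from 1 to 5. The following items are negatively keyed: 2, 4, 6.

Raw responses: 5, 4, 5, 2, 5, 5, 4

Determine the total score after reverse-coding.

26

Reversing items 2, 4, & 6 with 6 − raw:
Total = 5 + (6−4) + 5 + (6−2) + 5 + (6−5) + 4
      = 5 + 2 + 5 + 4 + 5 + 1 + 4 = 26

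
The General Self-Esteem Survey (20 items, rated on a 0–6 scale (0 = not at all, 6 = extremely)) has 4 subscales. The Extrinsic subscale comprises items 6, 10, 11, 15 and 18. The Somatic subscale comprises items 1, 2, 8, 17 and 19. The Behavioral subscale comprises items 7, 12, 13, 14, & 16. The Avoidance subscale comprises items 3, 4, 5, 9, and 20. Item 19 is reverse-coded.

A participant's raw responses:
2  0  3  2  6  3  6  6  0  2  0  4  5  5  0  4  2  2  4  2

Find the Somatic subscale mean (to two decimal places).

Somatic items: 1, 2, 8, 17, 19.
Of these, item 19 is reverse-coded; reversed = (0+6) − raw = 6 − raw.
  item 1: 2
  item 2: 0
  item 8: 6
  item 17: 2
  item 19: 6 − 4 = 2
Sum = 2 + 0 + 6 + 2 + 2 = 12
Mean = 12 / 5 = 2.40

2.40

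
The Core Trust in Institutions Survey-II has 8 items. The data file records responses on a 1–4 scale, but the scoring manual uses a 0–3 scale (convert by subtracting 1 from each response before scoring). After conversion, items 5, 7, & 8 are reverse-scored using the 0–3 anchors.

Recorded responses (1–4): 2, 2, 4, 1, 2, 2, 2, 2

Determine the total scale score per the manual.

12

Convert to 0–3: 1, 1, 3, 0, 1, 1, 1, 1
Reverse-coded (on a 0–3 scale, reversed = 3 − raw):
  item 5: 3 − 1 = 2
  item 7: 3 − 1 = 2
  item 8: 3 − 1 = 2
Scored: 1, 1, 3, 0, 2, 1, 2, 2
Total = 12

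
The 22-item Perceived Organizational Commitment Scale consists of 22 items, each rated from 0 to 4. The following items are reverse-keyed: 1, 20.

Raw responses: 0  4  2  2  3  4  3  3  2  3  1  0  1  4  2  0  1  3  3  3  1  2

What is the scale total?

Apply reverse scoring (reversed = (0+4) − raw = 4 − raw):
  item 1: 4 − 0 = 4
  item 20: 4 − 3 = 1
Scored items: 4, 4, 2, 2, 3, 4, 3, 3, 2, 3, 1, 0, 1, 4, 2, 0, 1, 3, 3, 1, 1, 2
Total = 4 + 4 + 2 + 2 + 3 + 4 + 3 + 3 + 2 + 3 + 1 + 0 + 1 + 4 + 2 + 0 + 1 + 3 + 3 + 1 + 1 + 2 = 49

49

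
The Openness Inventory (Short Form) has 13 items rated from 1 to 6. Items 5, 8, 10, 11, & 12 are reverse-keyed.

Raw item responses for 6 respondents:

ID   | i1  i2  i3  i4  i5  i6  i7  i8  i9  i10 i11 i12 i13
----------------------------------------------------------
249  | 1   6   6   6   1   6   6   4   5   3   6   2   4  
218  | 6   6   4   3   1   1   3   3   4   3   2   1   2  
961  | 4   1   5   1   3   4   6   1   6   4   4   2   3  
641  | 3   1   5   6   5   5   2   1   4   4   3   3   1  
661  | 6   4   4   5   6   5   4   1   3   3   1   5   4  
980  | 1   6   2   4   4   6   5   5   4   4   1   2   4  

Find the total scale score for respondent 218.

54

Respondent 218 raw: 6, 6, 4, 3, 1, 1, 3, 3, 4, 3, 2, 1, 2.
Reverse-coded (reversed = (1+6) − raw = 7 − raw):
  item 1: 6
  item 2: 6
  item 3: 4
  item 4: 3
  item 5: 7 − 1 = 6
  item 6: 1
  item 7: 3
  item 8: 7 − 3 = 4
  item 9: 4
  item 10: 7 − 3 = 4
  item 11: 7 − 2 = 5
  item 12: 7 − 1 = 6
  item 13: 2
Sum = 6 + 6 + 4 + 3 + 6 + 1 + 3 + 4 + 4 + 4 + 5 + 6 + 2 = 54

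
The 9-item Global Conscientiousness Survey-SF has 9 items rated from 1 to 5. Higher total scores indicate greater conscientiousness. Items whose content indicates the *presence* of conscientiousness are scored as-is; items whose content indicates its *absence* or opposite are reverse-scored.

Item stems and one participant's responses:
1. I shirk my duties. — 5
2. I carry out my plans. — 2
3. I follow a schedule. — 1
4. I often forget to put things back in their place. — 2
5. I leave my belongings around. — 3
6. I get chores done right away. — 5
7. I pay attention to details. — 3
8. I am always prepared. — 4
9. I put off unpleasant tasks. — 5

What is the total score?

24

Items 1, 4, 5, 9 describe the absence/opposite of conscientiousness → reverse-score.
on a 1–5 scale, reversed = 6 − raw.
  item 1: 6 − 5 = 1
  item 2: 2
  item 3: 1
  item 4: 6 − 2 = 4
  item 5: 6 − 3 = 3
  item 6: 5
  item 7: 3
  item 8: 4
  item 9: 6 − 5 = 1
Total = 1 + 2 + 1 + 4 + 3 + 5 + 3 + 4 + 1 = 24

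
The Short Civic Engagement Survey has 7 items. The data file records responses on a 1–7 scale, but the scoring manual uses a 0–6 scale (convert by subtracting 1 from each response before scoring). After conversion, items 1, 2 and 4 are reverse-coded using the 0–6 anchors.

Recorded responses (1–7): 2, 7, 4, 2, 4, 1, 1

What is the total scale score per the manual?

16

Convert to 0–6: 1, 6, 3, 1, 3, 0, 0
Reverse-coded (reverse-coded value = 6 − response):
  item 1: 6 − 1 = 5
  item 2: 6 − 6 = 0
  item 4: 6 − 1 = 5
Scored: 5, 0, 3, 5, 3, 0, 0
Total = 16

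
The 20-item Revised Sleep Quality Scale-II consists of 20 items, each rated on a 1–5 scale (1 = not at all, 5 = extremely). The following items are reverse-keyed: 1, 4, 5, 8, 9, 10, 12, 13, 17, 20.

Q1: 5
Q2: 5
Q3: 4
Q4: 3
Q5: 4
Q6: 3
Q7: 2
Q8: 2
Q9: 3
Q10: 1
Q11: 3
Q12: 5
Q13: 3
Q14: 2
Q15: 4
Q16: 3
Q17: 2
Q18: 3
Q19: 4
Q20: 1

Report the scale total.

64

Apply reverse scoring (reversed = (1+5) − raw = 6 − raw):
  item 1: 6 − 5 = 1
  item 4: 6 − 3 = 3
  item 5: 6 − 4 = 2
  item 8: 6 − 2 = 4
  item 9: 6 − 3 = 3
  item 10: 6 − 1 = 5
  item 12: 6 − 5 = 1
  item 13: 6 − 3 = 3
  item 17: 6 − 2 = 4
  item 20: 6 − 1 = 5
Scored responses: 1, 5, 4, 3, 2, 3, 2, 4, 3, 5, 3, 1, 3, 2, 4, 3, 4, 3, 4, 5
Total = 1 + 5 + 4 + 3 + 2 + 3 + 2 + 4 + 3 + 5 + 3 + 1 + 3 + 2 + 4 + 3 + 4 + 3 + 4 + 5 = 64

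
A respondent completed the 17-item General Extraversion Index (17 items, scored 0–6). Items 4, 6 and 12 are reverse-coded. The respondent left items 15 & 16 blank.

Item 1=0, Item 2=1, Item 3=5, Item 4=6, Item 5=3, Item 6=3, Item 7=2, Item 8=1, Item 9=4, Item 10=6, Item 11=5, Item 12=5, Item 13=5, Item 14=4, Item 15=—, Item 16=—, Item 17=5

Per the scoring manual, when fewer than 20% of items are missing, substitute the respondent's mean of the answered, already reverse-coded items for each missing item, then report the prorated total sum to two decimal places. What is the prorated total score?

51.00

Reverse-coded (reverse-coded value = 6 − response):
  item 4: 6 − 6 = 0
  item 6: 6 − 3 = 3
  item 12: 6 − 5 = 1
Completed scored items (15 of 17): 0, 1, 5, 0, 3, 3, 2, 1, 4, 6, 5, 1, 5, 4, 5; sum = 45.
Person mean = 45 / 15 ≈ 3.0000
Prorated total = (45 / 15) × 17 = 51.00 (to 2 dp)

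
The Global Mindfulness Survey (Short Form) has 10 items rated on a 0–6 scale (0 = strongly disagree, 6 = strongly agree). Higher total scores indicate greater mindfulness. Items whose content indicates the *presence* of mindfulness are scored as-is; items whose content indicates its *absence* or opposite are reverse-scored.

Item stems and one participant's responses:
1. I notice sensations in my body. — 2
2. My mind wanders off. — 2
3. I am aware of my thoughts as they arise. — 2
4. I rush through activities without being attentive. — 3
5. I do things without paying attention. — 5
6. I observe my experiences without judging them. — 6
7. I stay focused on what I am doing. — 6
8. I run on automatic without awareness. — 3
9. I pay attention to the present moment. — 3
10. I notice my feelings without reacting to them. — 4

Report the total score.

Items 2, 4, 5, 8 describe the absence/opposite of mindfulness → reverse-score.
reversed = (0+6) − raw = 6 − raw.
  item 1: 2
  item 2: 6 − 2 = 4
  item 3: 2
  item 4: 6 − 3 = 3
  item 5: 6 − 5 = 1
  item 6: 6
  item 7: 6
  item 8: 6 − 3 = 3
  item 9: 3
  item 10: 4
Total = 2 + 4 + 2 + 3 + 1 + 6 + 6 + 3 + 3 + 4 = 34

34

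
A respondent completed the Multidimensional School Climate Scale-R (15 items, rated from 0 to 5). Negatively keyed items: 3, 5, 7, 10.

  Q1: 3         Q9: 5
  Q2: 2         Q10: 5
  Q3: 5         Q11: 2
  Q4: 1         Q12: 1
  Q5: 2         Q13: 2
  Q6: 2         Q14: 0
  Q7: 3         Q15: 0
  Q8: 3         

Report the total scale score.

Reversing items 3, 5, 7, and 10 with 5 − raw:
Total = 3 + 2 + (5−5) + 1 + (5−2) + 2 + (5−3) + 3 + 5 + (5−5) + 2 + 1 + 2 + 0 + 0
      = 3 + 2 + 0 + 1 + 3 + 2 + 2 + 3 + 5 + 0 + 2 + 1 + 2 + 0 + 0 = 26

26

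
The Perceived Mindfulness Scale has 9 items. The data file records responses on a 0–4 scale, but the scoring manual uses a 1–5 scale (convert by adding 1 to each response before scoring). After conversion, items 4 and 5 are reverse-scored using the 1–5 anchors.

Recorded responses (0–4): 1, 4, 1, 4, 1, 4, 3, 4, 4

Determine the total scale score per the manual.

Convert to 1–5: 2, 5, 2, 5, 2, 5, 4, 5, 5
Reverse-coded (reverse-coded value = 6 − response):
  item 4: 6 − 5 = 1
  item 5: 6 − 2 = 4
Scored: 2, 5, 2, 1, 4, 5, 4, 5, 5
Total = 33

33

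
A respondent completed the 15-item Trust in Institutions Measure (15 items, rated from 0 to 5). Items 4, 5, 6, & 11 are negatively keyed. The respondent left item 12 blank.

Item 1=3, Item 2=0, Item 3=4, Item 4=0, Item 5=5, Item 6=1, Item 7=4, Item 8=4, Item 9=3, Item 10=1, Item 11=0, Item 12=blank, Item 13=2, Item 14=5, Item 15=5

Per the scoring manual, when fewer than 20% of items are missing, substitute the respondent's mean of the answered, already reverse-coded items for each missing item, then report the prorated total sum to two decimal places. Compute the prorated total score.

Reverse-coded (reversed = (0+5) − raw = 5 − raw):
  item 4: 5 − 0 = 5
  item 5: 5 − 5 = 0
  item 6: 5 − 1 = 4
  item 11: 5 − 0 = 5
Completed scored items (14 of 15): 3, 0, 4, 5, 0, 4, 4, 4, 3, 1, 5, 2, 5, 5; sum = 45.
Person mean = 45 / 14 ≈ 3.2143
Prorated total = (45 / 14) × 15 = 48.21 (to 2 dp)

48.21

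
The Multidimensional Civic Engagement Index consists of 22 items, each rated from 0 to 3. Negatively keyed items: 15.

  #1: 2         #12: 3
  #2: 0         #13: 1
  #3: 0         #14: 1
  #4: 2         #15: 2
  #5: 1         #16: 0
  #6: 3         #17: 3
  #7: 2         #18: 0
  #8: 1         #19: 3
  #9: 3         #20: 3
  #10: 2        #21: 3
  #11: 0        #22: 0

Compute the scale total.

Reversing item 15 with 3 − raw:
Total = 2 + 0 + 0 + 2 + 1 + 3 + 2 + 1 + 3 + 2 + 0 + 3 + 1 + 1 + (3−2) + 0 + 3 + 0 + 3 + 3 + 3 + 0
      = 2 + 0 + 0 + 2 + 1 + 3 + 2 + 1 + 3 + 2 + 0 + 3 + 1 + 1 + 1 + 0 + 3 + 0 + 3 + 3 + 3 + 0 = 34

34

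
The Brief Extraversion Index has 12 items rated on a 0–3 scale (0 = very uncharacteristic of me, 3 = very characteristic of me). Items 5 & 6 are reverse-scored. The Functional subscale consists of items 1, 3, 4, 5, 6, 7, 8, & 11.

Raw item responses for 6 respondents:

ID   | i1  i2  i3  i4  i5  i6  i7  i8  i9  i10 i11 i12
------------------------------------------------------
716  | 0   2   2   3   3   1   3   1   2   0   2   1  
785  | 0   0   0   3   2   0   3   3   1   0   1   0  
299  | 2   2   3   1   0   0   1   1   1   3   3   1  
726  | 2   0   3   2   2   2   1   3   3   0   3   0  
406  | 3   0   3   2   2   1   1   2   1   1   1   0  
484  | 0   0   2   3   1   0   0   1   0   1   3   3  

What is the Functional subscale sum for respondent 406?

Respondent 406 raw: 3, 0, 3, 2, 2, 1, 1, 2, 1, 1, 1, 0.
Functional items: 1, 3, 4, 5, 6, 7, 8, 11.
Reverse-coded (reversed = (0+3) − raw = 3 − raw):
  item 1: 3
  item 3: 3
  item 4: 2
  item 5: 3 − 2 = 1
  item 6: 3 − 1 = 2
  item 7: 1
  item 8: 2
  item 11: 1
Sum = 3 + 3 + 2 + 1 + 2 + 1 + 2 + 1 = 15

15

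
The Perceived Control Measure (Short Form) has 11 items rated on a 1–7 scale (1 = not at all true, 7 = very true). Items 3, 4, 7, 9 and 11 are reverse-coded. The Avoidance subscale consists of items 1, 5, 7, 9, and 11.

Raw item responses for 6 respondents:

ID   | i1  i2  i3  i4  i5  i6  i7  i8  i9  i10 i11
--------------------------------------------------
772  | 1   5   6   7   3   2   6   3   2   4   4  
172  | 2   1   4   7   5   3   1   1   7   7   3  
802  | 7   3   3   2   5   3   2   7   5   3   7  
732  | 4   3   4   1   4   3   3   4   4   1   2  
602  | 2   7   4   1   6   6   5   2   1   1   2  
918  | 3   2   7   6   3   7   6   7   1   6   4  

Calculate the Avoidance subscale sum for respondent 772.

Respondent 772 raw: 1, 5, 6, 7, 3, 2, 6, 3, 2, 4, 4.
Avoidance items: 1, 5, 7, 9, 11.
Reverse-coded (on a 1–7 scale, reversed = 8 − raw):
  item 1: 1
  item 5: 3
  item 7: 8 − 6 = 2
  item 9: 8 − 2 = 6
  item 11: 8 − 4 = 4
Sum = 1 + 3 + 2 + 6 + 4 = 16

16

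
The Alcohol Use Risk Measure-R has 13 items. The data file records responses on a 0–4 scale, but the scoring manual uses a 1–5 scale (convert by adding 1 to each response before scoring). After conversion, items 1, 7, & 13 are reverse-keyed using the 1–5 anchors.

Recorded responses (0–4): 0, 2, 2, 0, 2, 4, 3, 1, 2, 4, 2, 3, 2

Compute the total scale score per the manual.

Convert to 1–5: 1, 3, 3, 1, 3, 5, 4, 2, 3, 5, 3, 4, 3
Reverse-coded (reversed = (1+5) − raw = 6 − raw):
  item 1: 6 − 1 = 5
  item 7: 6 − 4 = 2
  item 13: 6 − 3 = 3
Scored: 5, 3, 3, 1, 3, 5, 2, 2, 3, 5, 3, 4, 3
Total = 42

42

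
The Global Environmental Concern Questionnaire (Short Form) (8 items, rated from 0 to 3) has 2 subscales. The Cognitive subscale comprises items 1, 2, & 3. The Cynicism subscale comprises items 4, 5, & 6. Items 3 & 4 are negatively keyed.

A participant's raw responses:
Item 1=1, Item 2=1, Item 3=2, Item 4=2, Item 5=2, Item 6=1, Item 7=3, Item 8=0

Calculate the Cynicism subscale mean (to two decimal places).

Cynicism items: 4, 5, 6.
Of these, item 4 is negatively keyed; reversed = (0+3) − raw = 3 − raw.
  item 4: 3 − 2 = 1
  item 5: 2
  item 6: 1
Sum = 1 + 2 + 1 = 4
Mean = 4 / 3 = 1.33

1.33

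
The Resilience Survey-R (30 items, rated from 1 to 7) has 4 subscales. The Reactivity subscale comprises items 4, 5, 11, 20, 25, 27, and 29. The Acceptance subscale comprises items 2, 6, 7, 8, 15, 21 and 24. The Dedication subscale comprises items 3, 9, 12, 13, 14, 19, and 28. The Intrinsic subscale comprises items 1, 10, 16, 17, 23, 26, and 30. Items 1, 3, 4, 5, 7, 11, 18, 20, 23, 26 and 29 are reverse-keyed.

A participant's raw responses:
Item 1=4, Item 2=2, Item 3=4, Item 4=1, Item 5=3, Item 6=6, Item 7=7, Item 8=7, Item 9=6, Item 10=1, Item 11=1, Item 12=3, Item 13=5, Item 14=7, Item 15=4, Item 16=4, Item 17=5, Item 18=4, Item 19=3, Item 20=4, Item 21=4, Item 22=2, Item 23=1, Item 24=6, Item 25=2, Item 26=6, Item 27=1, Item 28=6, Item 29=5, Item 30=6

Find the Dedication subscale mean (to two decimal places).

Dedication items: 3, 9, 12, 13, 14, 19, 28.
Of these, item 3 is reverse-keyed; reversed = (1+7) − raw = 8 − raw.
  item 3: 8 − 4 = 4
  item 9: 6
  item 12: 3
  item 13: 5
  item 14: 7
  item 19: 3
  item 28: 6
Sum = 4 + 6 + 3 + 5 + 7 + 3 + 6 = 34
Mean = 34 / 7 = 4.86

4.86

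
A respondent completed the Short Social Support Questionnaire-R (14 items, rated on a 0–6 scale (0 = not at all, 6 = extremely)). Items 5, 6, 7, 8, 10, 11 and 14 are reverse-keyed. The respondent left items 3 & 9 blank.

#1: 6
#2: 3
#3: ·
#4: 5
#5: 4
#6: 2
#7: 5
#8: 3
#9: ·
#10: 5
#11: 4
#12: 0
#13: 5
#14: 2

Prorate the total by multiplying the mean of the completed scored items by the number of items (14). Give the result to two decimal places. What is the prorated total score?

Reverse-coded (reverse-coded value = 6 − response):
  item 5: 6 − 4 = 2
  item 6: 6 − 2 = 4
  item 7: 6 − 5 = 1
  item 8: 6 − 3 = 3
  item 10: 6 − 5 = 1
  item 11: 6 − 4 = 2
  item 14: 6 − 2 = 4
Completed scored items (12 of 14): 6, 3, 5, 2, 4, 1, 3, 1, 2, 0, 5, 4; sum = 36.
Person mean = 36 / 12 ≈ 3.0000
Prorated total = (36 / 12) × 14 = 42.00 (to 2 dp)

42.00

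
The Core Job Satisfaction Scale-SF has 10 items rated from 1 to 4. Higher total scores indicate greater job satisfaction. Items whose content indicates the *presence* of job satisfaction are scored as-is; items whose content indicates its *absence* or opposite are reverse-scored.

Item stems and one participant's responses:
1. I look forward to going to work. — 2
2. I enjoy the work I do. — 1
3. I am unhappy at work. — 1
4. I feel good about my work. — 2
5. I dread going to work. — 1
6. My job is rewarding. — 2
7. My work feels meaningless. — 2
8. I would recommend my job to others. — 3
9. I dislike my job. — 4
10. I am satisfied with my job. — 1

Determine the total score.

23

Items 3, 5, 7, 9 describe the absence/opposite of job satisfaction → reverse-score.
on a 1–4 scale, reversed = 5 − raw.
  item 1: 2
  item 2: 1
  item 3: 5 − 1 = 4
  item 4: 2
  item 5: 5 − 1 = 4
  item 6: 2
  item 7: 5 − 2 = 3
  item 8: 3
  item 9: 5 − 4 = 1
  item 10: 1
Total = 2 + 1 + 4 + 2 + 4 + 2 + 3 + 3 + 1 + 1 = 23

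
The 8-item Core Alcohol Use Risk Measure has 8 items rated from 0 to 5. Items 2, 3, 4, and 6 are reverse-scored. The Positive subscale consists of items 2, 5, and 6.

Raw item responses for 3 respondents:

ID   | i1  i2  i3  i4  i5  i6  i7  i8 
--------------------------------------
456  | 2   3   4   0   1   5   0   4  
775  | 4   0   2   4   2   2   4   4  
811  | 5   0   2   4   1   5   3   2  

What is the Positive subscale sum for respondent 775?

Respondent 775 raw: 4, 0, 2, 4, 2, 2, 4, 4.
Positive items: 2, 5, 6.
Reverse-coded (reverse-coded value = 5 − response):
  item 2: 5 − 0 = 5
  item 5: 2
  item 6: 5 − 2 = 3
Sum = 5 + 2 + 3 = 10

10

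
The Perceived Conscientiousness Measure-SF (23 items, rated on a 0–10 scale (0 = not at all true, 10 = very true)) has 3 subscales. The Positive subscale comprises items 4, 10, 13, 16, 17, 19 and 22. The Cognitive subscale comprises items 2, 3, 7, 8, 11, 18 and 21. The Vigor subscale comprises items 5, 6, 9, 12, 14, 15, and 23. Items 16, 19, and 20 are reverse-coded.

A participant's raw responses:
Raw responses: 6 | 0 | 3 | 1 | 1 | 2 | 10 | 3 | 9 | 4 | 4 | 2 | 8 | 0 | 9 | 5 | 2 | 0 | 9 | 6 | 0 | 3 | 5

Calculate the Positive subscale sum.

24

Positive items: 4, 10, 13, 16, 17, 19, 22.
Of these, items 16 and 19 are reverse-coded; reverse-coded value = 10 − response.
  item 4: 1
  item 10: 4
  item 13: 8
  item 16: 10 − 5 = 5
  item 17: 2
  item 19: 10 − 9 = 1
  item 22: 3
Sum = 1 + 4 + 8 + 5 + 2 + 1 + 3 = 24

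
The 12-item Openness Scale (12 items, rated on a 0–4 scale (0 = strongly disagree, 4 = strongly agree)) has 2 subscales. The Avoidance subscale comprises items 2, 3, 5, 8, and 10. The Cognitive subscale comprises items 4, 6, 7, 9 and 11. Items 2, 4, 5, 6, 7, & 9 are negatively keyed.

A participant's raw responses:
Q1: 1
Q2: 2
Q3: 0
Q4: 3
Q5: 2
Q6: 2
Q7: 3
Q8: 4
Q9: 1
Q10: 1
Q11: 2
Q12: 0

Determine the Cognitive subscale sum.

9

Cognitive items: 4, 6, 7, 9, 11.
Of these, items 4, 6, 7, and 9 are negatively keyed; on a 0–4 scale, reversed = 4 − raw.
  item 4: 4 − 3 = 1
  item 6: 4 − 2 = 2
  item 7: 4 − 3 = 1
  item 9: 4 − 1 = 3
  item 11: 2
Sum = 1 + 2 + 1 + 3 + 2 = 9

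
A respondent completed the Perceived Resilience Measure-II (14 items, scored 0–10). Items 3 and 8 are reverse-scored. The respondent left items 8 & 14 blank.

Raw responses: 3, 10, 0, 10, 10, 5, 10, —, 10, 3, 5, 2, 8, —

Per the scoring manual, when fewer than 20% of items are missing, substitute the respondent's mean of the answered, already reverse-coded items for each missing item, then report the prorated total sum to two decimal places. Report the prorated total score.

Reverse-coded (reversed = (0+10) − raw = 10 − raw):
  item 3: 10 − 0 = 10
Completed scored items (12 of 14): 3, 10, 10, 10, 10, 5, 10, 10, 3, 5, 2, 8; sum = 86.
Person mean = 86 / 12 ≈ 7.1667
Prorated total = (86 / 12) × 14 = 100.33 (to 2 dp)

100.33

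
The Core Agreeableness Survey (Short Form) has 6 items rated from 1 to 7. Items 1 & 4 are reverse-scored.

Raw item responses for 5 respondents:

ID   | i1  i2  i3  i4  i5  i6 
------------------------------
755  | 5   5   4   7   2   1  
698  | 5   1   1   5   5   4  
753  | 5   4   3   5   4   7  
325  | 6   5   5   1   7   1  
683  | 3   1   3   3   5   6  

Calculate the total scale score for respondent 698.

Respondent 698 raw: 5, 1, 1, 5, 5, 4.
Reverse-coded (reverse-coded value = 8 − response):
  item 1: 8 − 5 = 3
  item 2: 1
  item 3: 1
  item 4: 8 − 5 = 3
  item 5: 5
  item 6: 4
Sum = 3 + 1 + 1 + 3 + 5 + 4 = 17

17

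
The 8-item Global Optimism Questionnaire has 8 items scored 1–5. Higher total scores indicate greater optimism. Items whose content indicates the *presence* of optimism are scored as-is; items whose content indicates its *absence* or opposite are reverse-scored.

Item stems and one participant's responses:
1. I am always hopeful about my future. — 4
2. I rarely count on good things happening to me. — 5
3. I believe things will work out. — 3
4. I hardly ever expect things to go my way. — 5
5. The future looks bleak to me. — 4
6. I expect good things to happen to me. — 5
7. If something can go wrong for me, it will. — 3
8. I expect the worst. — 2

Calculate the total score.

Items 2, 4, 5, 7, 8 describe the absence/opposite of optimism → reverse-score.
reversed = (1+5) − raw = 6 − raw.
  item 1: 4
  item 2: 6 − 5 = 1
  item 3: 3
  item 4: 6 − 5 = 1
  item 5: 6 − 4 = 2
  item 6: 5
  item 7: 6 − 3 = 3
  item 8: 6 − 2 = 4
Total = 4 + 1 + 3 + 1 + 2 + 5 + 3 + 4 = 23

23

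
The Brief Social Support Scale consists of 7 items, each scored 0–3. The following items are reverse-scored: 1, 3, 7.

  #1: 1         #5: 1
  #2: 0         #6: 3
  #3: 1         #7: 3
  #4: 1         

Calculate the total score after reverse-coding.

Raw sum = 10. Reverse-scored items: 1, 3, 7; their raw sum = 5.
Each reversal replaces raw with 3 − raw, changing the total by 3 − 2·raw per item.
Total = 10 + 3·3 − 2·5 = 10 + 9 − 10 = 9

9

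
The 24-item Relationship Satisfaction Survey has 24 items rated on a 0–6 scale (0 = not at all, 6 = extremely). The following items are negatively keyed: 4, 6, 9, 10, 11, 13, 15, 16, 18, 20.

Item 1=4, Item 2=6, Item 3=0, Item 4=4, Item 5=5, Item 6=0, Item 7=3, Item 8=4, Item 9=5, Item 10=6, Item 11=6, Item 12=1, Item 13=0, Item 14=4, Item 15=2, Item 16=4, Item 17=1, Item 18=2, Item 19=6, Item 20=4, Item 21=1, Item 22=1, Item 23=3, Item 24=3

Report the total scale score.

Reversing items 4, 6, 9, 10, 11, 13, 15, 16, 18 and 20 with 6 − raw:
Total = 4 + 6 + 0 + (6−4) + 5 + (6−0) + 3 + 4 + (6−5) + (6−6) + (6−6) + 1 + (6−0) + 4 + (6−2) + (6−4) + 1 + (6−2) + 6 + (6−4) + 1 + 1 + 3 + 3
      = 4 + 6 + 0 + 2 + 5 + 6 + 3 + 4 + 1 + 0 + 0 + 1 + 6 + 4 + 4 + 2 + 1 + 4 + 6 + 2 + 1 + 1 + 3 + 3 = 69

69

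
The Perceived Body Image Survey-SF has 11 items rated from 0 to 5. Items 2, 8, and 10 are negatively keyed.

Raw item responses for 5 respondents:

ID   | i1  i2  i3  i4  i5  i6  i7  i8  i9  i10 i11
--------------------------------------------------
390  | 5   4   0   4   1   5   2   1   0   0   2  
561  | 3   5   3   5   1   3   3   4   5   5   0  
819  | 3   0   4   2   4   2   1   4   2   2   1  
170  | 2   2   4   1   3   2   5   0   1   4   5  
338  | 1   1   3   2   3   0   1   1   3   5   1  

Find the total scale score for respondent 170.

32

Respondent 170 raw: 2, 2, 4, 1, 3, 2, 5, 0, 1, 4, 5.
Reverse-coded (reverse-coded value = 5 − response):
  item 1: 2
  item 2: 5 − 2 = 3
  item 3: 4
  item 4: 1
  item 5: 3
  item 6: 2
  item 7: 5
  item 8: 5 − 0 = 5
  item 9: 1
  item 10: 5 − 4 = 1
  item 11: 5
Sum = 2 + 3 + 4 + 1 + 3 + 2 + 5 + 5 + 1 + 1 + 5 = 32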